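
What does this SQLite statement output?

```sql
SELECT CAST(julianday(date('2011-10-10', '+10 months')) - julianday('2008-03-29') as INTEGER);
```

Adding +10 months to 2011-10-10 gives 2012-08-10.
2 days remain in March 2008 after the 29th (31 − 29).
Full months from April 2008 through July 2012 contribute their day counts.
Then 10 days into August 2012.
Total: 2 + 30 + 31 + 30 + 31 + 31 + 30 + 31 + 30 + 31 + 31 + 28 + 31 + 30 + 31 + 30 + 31 + 31 + 30 + 31 + 30 + 31 + 31 + 28 + 31 + 30 + 31 + 30 + 31 + 31 + 30 + 31 + 30 + 31 + 31 + 28 + 31 + 30 + 31 + 30 + 31 + 31 + 30 + 31 + 30 + 31 + 31 + 29 + 31 + 30 + 31 + 30 + 31 + 10 = 1595.

1595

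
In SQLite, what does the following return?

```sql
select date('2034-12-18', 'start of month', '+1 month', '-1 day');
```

`start of month` rewinds 2034-12-18 to 2034-12-01.
Adding +1 month to 2034-12-01 gives 2035-01-01.
Going back 1 day from 2035-01-01 reaches 2034-12-31 (last day of December, 31 days).

2034-12-31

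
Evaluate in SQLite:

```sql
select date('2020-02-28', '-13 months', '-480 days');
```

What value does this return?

2017-10-05

Adding -13 months to 2020-02-28 gives 2019-01-28.
Applying '-480 days' to 2019-01-28: counting 480 days back gives 2017-10-05.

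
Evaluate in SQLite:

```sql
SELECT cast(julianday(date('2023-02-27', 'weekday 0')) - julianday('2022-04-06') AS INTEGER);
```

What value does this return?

`weekday 0` advances to the next Sunday; 2023-02-27 is a Monday, so it moves forward to 2023-03-05.
24 days remain in April 2022 after the 6th (30 − 6).
Full months from May 2022 through February 2023 contribute their day counts.
Then 5 days into March 2023.
Total: 24 + 31 + 30 + 31 + 31 + 30 + 31 + 30 + 31 + 31 + 28 + 5 = 333.

333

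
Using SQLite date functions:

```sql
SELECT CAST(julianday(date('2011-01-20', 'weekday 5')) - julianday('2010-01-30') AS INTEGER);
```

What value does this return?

356

`weekday 5` advances to the next Friday; 2011-01-20 is a Thursday, so it moves forward to 2011-01-21.
1 day remains in January 2010 after the 30th (31 − 30).
Full months from February 2010 through December 2010 contribute their day counts.
Then 21 days into January 2011.
Total: 1 + 28 + 31 + 30 + 31 + 30 + 31 + 31 + 30 + 31 + 30 + 31 + 21 = 356.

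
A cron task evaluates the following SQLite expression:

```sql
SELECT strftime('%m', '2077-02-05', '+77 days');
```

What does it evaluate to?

04

First apply '+77 days': 2077-02-05 → 2077-04-23.
`%m` extracts the 2-digit month (01-12): 04.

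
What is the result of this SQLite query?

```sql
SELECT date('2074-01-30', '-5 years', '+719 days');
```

2071-01-19

Adding -5 years to 2074-01-30 gives 2069-01-30.
Applying '+719 days' to 2069-01-30: counting 719 days forward gives 2071-01-19.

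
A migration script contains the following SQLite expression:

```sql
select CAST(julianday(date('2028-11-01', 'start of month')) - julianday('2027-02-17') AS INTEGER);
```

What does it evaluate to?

`start of month` rewinds 2028-11-01 to 2028-11-01.
11 days remain in February 2027 after the 17th (28 − 17).
Full months from March 2027 through October 2028 contribute their day counts.
Then 1 day into November 2028.
Total: 11 + 31 + 30 + 31 + 30 + 31 + 31 + 30 + 31 + 30 + 31 + 31 + 29 + 31 + 30 + 31 + 30 + 31 + 31 + 30 + 31 + 1 = 623.

623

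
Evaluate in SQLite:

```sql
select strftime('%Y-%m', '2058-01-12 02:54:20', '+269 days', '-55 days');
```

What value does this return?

First apply '+269 days', '-55 days': 2058-01-12 02:54:20 → 2058-08-14 02:54:20.
`%Y-%m` extracts the year-month: 2058-08.

2058-08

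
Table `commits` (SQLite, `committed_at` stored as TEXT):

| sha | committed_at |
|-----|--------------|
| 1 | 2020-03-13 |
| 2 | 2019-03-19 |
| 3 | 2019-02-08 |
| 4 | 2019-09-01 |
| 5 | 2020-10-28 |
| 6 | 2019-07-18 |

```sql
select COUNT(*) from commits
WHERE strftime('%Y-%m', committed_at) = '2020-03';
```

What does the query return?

1

Rows with year-month 2020-03: 2020-03-13 → 1.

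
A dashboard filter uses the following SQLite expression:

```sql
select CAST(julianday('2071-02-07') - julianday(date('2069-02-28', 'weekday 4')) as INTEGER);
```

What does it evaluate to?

709

`weekday 4` advances to the next Thursday; 2069-02-28 is already a Thursday, so it stays at 2069-02-28.
0 days remain in February 2069 after the 28th (28 − 28).
Full months from March 2069 through January 2071 contribute their day counts.
Then 7 days into February 2071.
Total: 0 + 31 + 30 + 31 + 30 + 31 + 31 + 30 + 31 + 30 + 31 + 31 + 28 + 31 + 30 + 31 + 30 + 31 + 31 + 30 + 31 + 30 + 31 + 31 + 7 = 709.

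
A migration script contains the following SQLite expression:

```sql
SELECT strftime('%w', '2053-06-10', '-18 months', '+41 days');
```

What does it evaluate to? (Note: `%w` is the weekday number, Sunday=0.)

First apply '-18 months', '+41 days': 2053-06-10 → 2052-01-20.
2052-01-20 is a Saturday; with Sunday=0 that is 6.

6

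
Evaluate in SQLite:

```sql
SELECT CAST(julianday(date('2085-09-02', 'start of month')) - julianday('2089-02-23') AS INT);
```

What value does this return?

`start of month` rewinds 2085-09-02 to 2085-09-01.
29 days remain in September 2085 after the 1st (30 − 1).
Full months from October 2085 through January 2089 contribute their day counts.
Then 23 days into February 2089.
Total: 29 + 31 + 30 + 31 + 31 + 28 + 31 + 30 + 31 + 30 + 31 + 31 + 30 + 31 + 30 + 31 + 31 + 28 + 31 + 30 + 31 + 30 + 31 + 31 + 30 + 31 + 30 + 31 + 31 + 29 + 31 + 30 + 31 + 30 + 31 + 31 + 30 + 31 + 30 + 31 + 31 + 23 = 1271.
The subtraction is earlier − later, so the result is −1271 → -1271.

-1271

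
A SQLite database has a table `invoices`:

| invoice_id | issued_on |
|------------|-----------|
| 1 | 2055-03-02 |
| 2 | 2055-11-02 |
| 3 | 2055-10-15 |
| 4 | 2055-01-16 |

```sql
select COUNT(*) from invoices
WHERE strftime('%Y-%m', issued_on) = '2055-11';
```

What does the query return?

1

Rows with year-month 2055-11: 2055-11-02 → 1.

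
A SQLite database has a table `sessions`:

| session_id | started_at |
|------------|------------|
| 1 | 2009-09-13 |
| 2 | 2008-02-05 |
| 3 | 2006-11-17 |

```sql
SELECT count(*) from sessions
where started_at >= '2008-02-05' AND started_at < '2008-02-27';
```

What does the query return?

Rows in [2008-02-05, 2008-02-27): 2008-02-05 → 1 row.

1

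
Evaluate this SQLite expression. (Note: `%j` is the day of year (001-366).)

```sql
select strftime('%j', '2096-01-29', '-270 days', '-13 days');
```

First apply '-270 days', '-13 days': 2096-01-29 → 2095-04-21.
Day-of-year for 2095-04-21: days since 2095-01-01 inclusive = 111, zero-padded to 111.

111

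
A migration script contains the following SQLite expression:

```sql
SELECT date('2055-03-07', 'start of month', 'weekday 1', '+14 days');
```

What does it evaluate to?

`start of month` rewinds 2055-03-07 to 2055-03-01.
`weekday 1` advances to the next Monday; 2055-03-01 is already a Monday, so it stays at 2055-03-01.
Advancing 14 more days within March lands on 2055-03-15.

2055-03-15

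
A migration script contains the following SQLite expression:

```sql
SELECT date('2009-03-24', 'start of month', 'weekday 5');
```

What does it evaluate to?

`start of month` rewinds 2009-03-24 to 2009-03-01.
`weekday 5` advances to the next Friday; 2009-03-01 is a Sunday, so it moves forward to 2009-03-06.

2009-03-06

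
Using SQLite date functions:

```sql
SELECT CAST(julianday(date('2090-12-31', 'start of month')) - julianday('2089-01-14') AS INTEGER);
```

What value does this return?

686

`start of month` rewinds 2090-12-31 to 2090-12-01.
17 days remain in January 2089 after the 14th (31 − 14).
Full months from February 2089 through November 2090 contribute their day counts.
Then 1 day into December 2090.
Total: 17 + 28 + 31 + 30 + 31 + 30 + 31 + 31 + 30 + 31 + 30 + 31 + 31 + 28 + 31 + 30 + 31 + 30 + 31 + 31 + 30 + 31 + 30 + 1 = 686.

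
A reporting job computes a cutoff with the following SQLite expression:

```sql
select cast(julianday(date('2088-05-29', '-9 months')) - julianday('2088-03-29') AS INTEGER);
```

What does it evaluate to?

-213

Adding -9 months to 2088-05-29 gives 2087-08-29.
2 days remain in August 2087 after the 29th (31 − 29).
Full months from September 2087 through February 2088 contribute their day counts.
Then 29 days into March 2088.
Total: 2 + 30 + 31 + 30 + 31 + 31 + 29 + 29 = 213.
The subtraction is earlier − later, so the result is −213 → -213.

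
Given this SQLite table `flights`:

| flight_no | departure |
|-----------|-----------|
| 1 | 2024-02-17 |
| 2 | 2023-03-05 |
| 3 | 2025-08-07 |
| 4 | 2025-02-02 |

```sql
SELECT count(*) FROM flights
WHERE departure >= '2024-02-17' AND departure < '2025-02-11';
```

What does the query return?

2

Rows in [2024-02-17, 2025-02-11): 2024-02-17, 2025-02-02 → 2 rows.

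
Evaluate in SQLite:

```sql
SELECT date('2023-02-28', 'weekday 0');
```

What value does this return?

`weekday 0` advances to the next Sunday; 2023-02-28 is a Tuesday, so it moves forward to 2023-03-05.

2023-03-05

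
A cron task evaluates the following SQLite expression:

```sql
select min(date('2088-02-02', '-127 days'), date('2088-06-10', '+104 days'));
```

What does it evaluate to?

date('2088-02-02', '-127 days') → 2087-09-28.
date('2088-06-10', '+104 days') → 2088-09-22.
Earlier of the two is 2087-09-28.

2087-09-28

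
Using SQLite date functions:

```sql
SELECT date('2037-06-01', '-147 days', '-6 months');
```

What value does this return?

2036-07-05

Applying '-147 days' to 2037-06-01: counting 147 days back gives 2037-01-05.
Adding -6 months to 2037-01-05 gives 2036-07-05.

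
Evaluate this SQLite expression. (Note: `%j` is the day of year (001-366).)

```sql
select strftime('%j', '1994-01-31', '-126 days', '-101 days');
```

First apply '-126 days', '-101 days': 1994-01-31 → 1993-06-18.
Day-of-year for 1993-06-18: days since 1993-01-01 inclusive = 169, zero-padded to 169.

169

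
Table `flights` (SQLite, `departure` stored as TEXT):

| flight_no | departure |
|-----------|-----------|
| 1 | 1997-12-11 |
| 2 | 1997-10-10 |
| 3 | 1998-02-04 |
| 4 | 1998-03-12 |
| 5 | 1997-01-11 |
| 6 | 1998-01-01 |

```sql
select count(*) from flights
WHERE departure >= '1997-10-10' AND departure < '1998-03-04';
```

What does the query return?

4

Rows in [1997-10-10, 1998-03-04): 1997-12-11, 1997-10-10, 1998-02-04, 1998-01-01 → 4 rows.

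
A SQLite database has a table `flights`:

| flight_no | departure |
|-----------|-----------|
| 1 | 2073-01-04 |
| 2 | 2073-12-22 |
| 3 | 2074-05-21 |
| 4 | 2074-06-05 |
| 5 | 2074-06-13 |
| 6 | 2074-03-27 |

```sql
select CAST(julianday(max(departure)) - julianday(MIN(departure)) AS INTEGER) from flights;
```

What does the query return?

525

MIN = 2073-01-04, MAX = 2074-06-13.
27 days remain in January 2073 after the 4th (31 − 4).
Full months from February 2073 through May 2074 contribute their day counts.
Then 13 days into June 2074.
Total: 27 + 28 + 31 + 30 + 31 + 30 + 31 + 31 + 30 + 31 + 30 + 31 + 31 + 28 + 31 + 30 + 31 + 13 = 525.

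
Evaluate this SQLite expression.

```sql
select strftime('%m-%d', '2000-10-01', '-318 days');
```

First apply '-318 days': 2000-10-01 → 1999-11-18.
`%m-%d` extracts the month-day: 11-18.

11-18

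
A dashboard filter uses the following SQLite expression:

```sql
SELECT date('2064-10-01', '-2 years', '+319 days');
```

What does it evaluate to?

Adding -2 years to 2064-10-01 gives 2062-10-01.
Applying '+319 days' to 2062-10-01: counting 319 days forward gives 2063-08-16.

2063-08-16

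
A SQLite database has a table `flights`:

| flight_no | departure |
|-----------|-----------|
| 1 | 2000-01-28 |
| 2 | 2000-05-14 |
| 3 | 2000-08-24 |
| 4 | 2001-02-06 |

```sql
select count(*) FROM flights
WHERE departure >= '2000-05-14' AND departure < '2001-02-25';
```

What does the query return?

3

Rows in [2000-05-14, 2001-02-25): 2000-05-14, 2000-08-24, 2001-02-06 → 3 rows.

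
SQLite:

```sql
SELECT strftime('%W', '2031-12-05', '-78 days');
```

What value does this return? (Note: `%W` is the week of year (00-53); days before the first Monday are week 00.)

First apply '-78 days': 2031-12-05 → 2031-09-18.
2031-09-18 is a Thursday. SQLite's %W counts Mondays since the year started; the result is 37.

37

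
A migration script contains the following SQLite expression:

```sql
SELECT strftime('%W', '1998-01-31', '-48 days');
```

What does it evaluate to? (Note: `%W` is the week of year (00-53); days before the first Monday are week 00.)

First apply '-48 days': 1998-01-31 → 1997-12-14.
1997-12-14 is a Sunday. SQLite's %W counts Mondays since the year started; the result is 49.

49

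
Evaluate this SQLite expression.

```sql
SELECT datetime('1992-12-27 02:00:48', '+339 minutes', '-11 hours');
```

1992-12-26 20:39:48

339 minutes = 5h 39m; +339 minutes from 1992-12-27 02:00:48 is 1992-12-27 07:39:48.
-11 hours from 1992-12-27 07:39:48 is 1992-12-26 20:39:48 (crosses midnight).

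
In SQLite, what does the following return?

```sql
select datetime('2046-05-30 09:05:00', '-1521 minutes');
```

2046-05-29 07:44:00

1521 minutes = 25h 21m; -1521 minutes from 2046-05-30 09:05:00 is 2046-05-29 07:44:00 (crosses midnight).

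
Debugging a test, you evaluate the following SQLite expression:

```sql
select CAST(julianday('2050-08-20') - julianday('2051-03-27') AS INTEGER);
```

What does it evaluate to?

11 days remain in August 2050 after the 20th (31 − 20).
Full months from September 2050 through February 2051 contribute their day counts.
Then 27 days into March 2051.
Total: 11 + 30 + 31 + 30 + 31 + 31 + 28 + 27 = 219.
The subtraction is earlier − later, so the result is −219 → -219.

-219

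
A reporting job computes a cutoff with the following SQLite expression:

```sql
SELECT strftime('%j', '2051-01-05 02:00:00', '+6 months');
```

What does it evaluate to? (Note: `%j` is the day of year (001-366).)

First apply '+6 months': 2051-01-05 02:00:00 → 2051-07-05 02:00:00.
Day-of-year for 2051-07-05: days since 2051-01-01 inclusive = 186, zero-padded to 186.

186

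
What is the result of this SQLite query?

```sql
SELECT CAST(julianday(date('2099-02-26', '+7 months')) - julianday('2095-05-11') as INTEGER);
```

1599

Adding +7 months to 2099-02-26 gives 2099-09-26.
20 days remain in May 2095 after the 11th (31 − 11).
Full months from June 2095 through August 2099 contribute their day counts.
Then 26 days into September 2099.
Total: 20 + 30 + 31 + 31 + 30 + 31 + 30 + 31 + 31 + 29 + 31 + 30 + 31 + 30 + 31 + 31 + 30 + 31 + 30 + 31 + 31 + 28 + 31 + 30 + 31 + 30 + 31 + 31 + 30 + 31 + 30 + 31 + 31 + 28 + 31 + 30 + 31 + 30 + 31 + 31 + 30 + 31 + 30 + 31 + 31 + 28 + 31 + 30 + 31 + 30 + 31 + 31 + 26 = 1599.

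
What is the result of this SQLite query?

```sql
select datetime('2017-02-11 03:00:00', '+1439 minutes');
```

1439 minutes = 23h 59m; +1439 minutes from 2017-02-11 03:00:00 is 2017-02-12 02:59:00 (crosses midnight).

2017-02-12 02:59:00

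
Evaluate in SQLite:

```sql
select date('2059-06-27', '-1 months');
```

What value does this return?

2059-05-27

Adding -1 month to 2059-06-27 gives 2059-05-27.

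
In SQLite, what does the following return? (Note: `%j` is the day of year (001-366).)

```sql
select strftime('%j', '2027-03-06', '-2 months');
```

First apply '-2 months': 2027-03-06 → 2027-01-06.
Day-of-year for 2027-01-06: days since 2027-01-01 inclusive = 6, zero-padded to 006.

006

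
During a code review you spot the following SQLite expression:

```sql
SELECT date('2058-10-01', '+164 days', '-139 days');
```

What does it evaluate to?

2058-10-26

Applying '+164 days' to 2058-10-01: counting 164 days forward gives 2059-03-14.
Applying '-139 days' to 2059-03-14: counting 139 days back gives 2058-10-26.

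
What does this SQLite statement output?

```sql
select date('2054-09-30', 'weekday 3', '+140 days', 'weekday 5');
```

`weekday 3` advances to the next Wednesday; 2054-09-30 is already a Wednesday, so it stays at 2054-09-30.
Applying '+140 days' to 2054-09-30: counting 140 days forward gives 2055-02-17.
`weekday 5` advances to the next Friday; 2055-02-17 is a Wednesday, so it moves forward to 2055-02-19.

2055-02-19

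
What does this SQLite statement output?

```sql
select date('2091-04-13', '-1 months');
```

2091-03-13

Adding -1 month to 2091-04-13 gives 2091-03-13.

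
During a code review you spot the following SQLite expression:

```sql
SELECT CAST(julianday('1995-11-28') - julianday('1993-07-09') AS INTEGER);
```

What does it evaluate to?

872

22 days remain in July 1993 after the 9th (31 − 9).
Full months from August 1993 through October 1995 contribute their day counts.
Then 28 days into November 1995.
Total: 22 + 31 + 30 + 31 + 30 + 31 + 31 + 28 + 31 + 30 + 31 + 30 + 31 + 31 + 30 + 31 + 30 + 31 + 31 + 28 + 31 + 30 + 31 + 30 + 31 + 31 + 30 + 31 + 28 = 872.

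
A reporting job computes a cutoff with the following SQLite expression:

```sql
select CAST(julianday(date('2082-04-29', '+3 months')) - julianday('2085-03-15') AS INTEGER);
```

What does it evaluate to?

-960

Adding +3 months to 2082-04-29 gives 2082-07-29.
2 days remain in July 2082 after the 29th (31 − 29).
Full months from August 2082 through February 2085 contribute their day counts.
Then 15 days into March 2085.
Total: 2 + 31 + 30 + 31 + 30 + 31 + 31 + 28 + 31 + 30 + 31 + 30 + 31 + 31 + 30 + 31 + 30 + 31 + 31 + 29 + 31 + 30 + 31 + 30 + 31 + 31 + 30 + 31 + 30 + 31 + 31 + 28 + 15 = 960.
The subtraction is earlier − later, so the result is −960 → -960.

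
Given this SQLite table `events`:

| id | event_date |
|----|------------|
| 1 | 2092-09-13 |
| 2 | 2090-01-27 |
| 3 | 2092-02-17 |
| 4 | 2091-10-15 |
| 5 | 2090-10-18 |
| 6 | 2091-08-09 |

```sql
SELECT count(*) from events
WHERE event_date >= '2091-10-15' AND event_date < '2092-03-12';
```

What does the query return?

2

Rows in [2091-10-15, 2092-03-12): 2092-02-17, 2091-10-15 → 2 rows.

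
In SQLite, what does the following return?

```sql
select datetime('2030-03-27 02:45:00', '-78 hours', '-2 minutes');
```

-78 hours from 2030-03-27 02:45:00 is 2030-03-23 20:45:00 (crosses midnight).
-2 minutes from 2030-03-23 20:45:00 is 2030-03-23 20:43:00.

2030-03-23 20:43:00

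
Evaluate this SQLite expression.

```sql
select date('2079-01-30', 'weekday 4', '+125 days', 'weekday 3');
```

2079-06-07

`weekday 4` advances to the next Thursday; 2079-01-30 is a Monday, so it moves forward to 2079-02-02.
Applying '+125 days' to 2079-02-02: counting 125 days forward gives 2079-06-07.
`weekday 3` advances to the next Wednesday; 2079-06-07 is already a Wednesday, so it stays at 2079-06-07.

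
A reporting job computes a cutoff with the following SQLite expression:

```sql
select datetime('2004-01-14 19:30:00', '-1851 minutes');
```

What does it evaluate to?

1851 minutes = 30h 51m; -1851 minutes from 2004-01-14 19:30:00 is 2004-01-13 12:39:00 (crosses midnight).

2004-01-13 12:39:00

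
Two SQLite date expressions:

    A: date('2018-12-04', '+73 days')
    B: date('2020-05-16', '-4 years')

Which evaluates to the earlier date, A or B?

B

A = 2019-02-15.
B = 2016-05-16.
B is earlier.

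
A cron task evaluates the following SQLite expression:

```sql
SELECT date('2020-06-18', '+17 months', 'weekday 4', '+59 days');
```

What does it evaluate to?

2022-01-16

Adding +17 months to 2020-06-18 gives 2021-11-18.
`weekday 4` advances to the next Thursday; 2021-11-18 is already a Thursday, so it stays at 2021-11-18.
Applying '+59 days' to 2021-11-18: counting 59 days forward gives 2022-01-16.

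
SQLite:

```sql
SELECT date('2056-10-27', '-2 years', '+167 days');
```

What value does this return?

Adding -2 years to 2056-10-27 gives 2054-10-27.
Applying '+167 days' to 2054-10-27: counting 167 days forward gives 2055-04-12.

2055-04-12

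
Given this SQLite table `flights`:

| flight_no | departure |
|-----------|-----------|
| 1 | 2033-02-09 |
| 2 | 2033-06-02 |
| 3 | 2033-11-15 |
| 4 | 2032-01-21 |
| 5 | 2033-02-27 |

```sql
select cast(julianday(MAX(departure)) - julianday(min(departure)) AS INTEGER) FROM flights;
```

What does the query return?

664

MIN = 2032-01-21, MAX = 2033-11-15.
10 days remain in January 2032 after the 21st (31 − 21).
Full months from February 2032 through October 2033 contribute their day counts.
Then 15 days into November 2033.
Total: 10 + 29 + 31 + 30 + 31 + 30 + 31 + 31 + 30 + 31 + 30 + 31 + 31 + 28 + 31 + 30 + 31 + 30 + 31 + 31 + 30 + 31 + 15 = 664.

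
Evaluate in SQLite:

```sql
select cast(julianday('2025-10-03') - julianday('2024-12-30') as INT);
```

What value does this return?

1 day remains in December 2024 after the 30th (31 − 30).
Full months from January 2025 through September 2025 contribute their day counts.
Then 3 days into October 2025.
Total: 1 + 31 + 28 + 31 + 30 + 31 + 30 + 31 + 31 + 30 + 3 = 277.

277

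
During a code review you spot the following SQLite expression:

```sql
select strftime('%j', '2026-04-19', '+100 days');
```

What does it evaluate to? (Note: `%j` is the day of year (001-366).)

209

First apply '+100 days': 2026-04-19 → 2026-07-28.
Day-of-year for 2026-07-28: days since 2026-01-01 inclusive = 209, zero-padded to 209.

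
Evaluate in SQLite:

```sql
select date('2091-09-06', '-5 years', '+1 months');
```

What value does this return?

2086-10-06

Adding -5 years to 2091-09-06 gives 2086-09-06.
Adding +1 month to 2086-09-06 gives 2086-10-06.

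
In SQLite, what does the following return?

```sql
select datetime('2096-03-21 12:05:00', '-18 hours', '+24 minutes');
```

2096-03-20 18:29:00

-18 hours from 2096-03-21 12:05:00 is 2096-03-20 18:05:00 (crosses midnight).
+24 minutes from 2096-03-20 18:05:00 is 2096-03-20 18:29:00.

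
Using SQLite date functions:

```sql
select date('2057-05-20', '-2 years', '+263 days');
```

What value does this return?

2056-02-07

Adding -2 years to 2057-05-20 gives 2055-05-20.
Applying '+263 days' to 2055-05-20: counting 263 days forward gives 2056-02-07.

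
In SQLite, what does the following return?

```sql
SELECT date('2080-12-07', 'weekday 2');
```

`weekday 2` advances to the next Tuesday; 2080-12-07 is a Saturday, so it moves forward to 2080-12-10.

2080-12-10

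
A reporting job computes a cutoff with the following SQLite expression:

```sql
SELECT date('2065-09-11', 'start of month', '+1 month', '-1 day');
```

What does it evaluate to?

`start of month` rewinds 2065-09-11 to 2065-09-01.
Adding +1 month to 2065-09-01 gives 2065-10-01.
Going back 1 day from 2065-10-01 reaches 2065-09-30 (last day of September, 30 days).

2065-09-30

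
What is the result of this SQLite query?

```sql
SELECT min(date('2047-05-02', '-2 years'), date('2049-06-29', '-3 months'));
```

date('2047-05-02', '-2 years') → 2045-05-02.
date('2049-06-29', '-3 months') → 2049-03-29.
Earlier of the two is 2045-05-02.

2045-05-02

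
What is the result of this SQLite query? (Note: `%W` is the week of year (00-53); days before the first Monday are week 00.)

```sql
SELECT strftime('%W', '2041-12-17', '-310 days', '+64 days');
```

First apply '-310 days', '+64 days': 2041-12-17 → 2041-04-15.
2041-04-15 is a Monday. SQLite's %W counts Mondays since the year started; the result is 15.

15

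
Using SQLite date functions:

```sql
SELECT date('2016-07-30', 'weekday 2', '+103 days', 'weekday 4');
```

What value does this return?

`weekday 2` advances to the next Tuesday; 2016-07-30 is a Saturday, so it moves forward to 2016-08-02.
Applying '+103 days' to 2016-08-02: counting 103 days forward gives 2016-11-13.
`weekday 4` advances to the next Thursday; 2016-11-13 is a Sunday, so it moves forward to 2016-11-17.

2016-11-17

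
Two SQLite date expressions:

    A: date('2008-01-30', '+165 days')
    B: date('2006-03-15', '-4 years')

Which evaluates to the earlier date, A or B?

A = 2008-07-13.
B = 2002-03-15.
B is earlier.

B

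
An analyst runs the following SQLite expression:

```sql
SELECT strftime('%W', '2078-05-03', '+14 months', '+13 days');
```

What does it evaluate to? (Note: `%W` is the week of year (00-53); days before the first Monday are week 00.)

28

First apply '+14 months', '+13 days': 2078-05-03 → 2079-07-16.
2079-07-16 is a Sunday. SQLite's %W counts Mondays since the year started; the result is 28.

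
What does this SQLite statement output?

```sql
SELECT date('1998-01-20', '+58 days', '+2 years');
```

Applying '+58 days' to 1998-01-20: counting 58 days forward gives 1998-03-19.
Adding +2 years to 1998-03-19 gives 2000-03-19.

2000-03-19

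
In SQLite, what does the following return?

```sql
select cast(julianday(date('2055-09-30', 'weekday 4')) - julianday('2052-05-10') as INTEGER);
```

1238

`weekday 4` advances to the next Thursday; 2055-09-30 is already a Thursday, so it stays at 2055-09-30.
21 days remain in May 2052 after the 10th (31 − 10).
Full months from June 2052 through August 2055 contribute their day counts.
Then 30 days into September 2055.
Total: 21 + 30 + 31 + 31 + 30 + 31 + 30 + 31 + 31 + 28 + 31 + 30 + 31 + 30 + 31 + 31 + 30 + 31 + 30 + 31 + 31 + 28 + 31 + 30 + 31 + 30 + 31 + 31 + 30 + 31 + 30 + 31 + 31 + 28 + 31 + 30 + 31 + 30 + 31 + 31 + 30 = 1238.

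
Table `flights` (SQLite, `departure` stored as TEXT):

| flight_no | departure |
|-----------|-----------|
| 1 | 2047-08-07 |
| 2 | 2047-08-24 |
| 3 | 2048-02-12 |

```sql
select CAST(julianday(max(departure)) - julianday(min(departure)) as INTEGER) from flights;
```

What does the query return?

MIN = 2047-08-07, MAX = 2048-02-12.
24 days remain in August 2047 after the 7th (31 − 7).
September 2047: 30 days.
October 2047: 31 days.
November 2047: 30 days.
December 2047: 31 days.
January 2048: 31 days.
Then 12 days into February 2048.
Total: 24 + 30 + 31 + 30 + 31 + 31 + 12 = 189.

189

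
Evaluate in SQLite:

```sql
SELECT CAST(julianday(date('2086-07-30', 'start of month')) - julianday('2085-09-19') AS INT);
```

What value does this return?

`start of month` rewinds 2086-07-30 to 2086-07-01.
11 days remain in September 2085 after the 19th (30 − 19).
Full months from October 2085 through June 2086 contribute their day counts.
Then 1 day into July 2086.
Total: 11 + 31 + 30 + 31 + 31 + 28 + 31 + 30 + 31 + 30 + 1 = 285.

285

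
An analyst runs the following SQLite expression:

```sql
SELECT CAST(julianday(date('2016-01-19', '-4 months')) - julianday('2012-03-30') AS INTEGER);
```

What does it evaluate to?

1268

Adding -4 months to 2016-01-19 gives 2015-09-19.
1 day remains in March 2012 after the 30th (31 − 30).
Full months from April 2012 through August 2015 contribute their day counts.
Then 19 days into September 2015.
Total: 1 + 30 + 31 + 30 + 31 + 31 + 30 + 31 + 30 + 31 + 31 + 28 + 31 + 30 + 31 + 30 + 31 + 31 + 30 + 31 + 30 + 31 + 31 + 28 + 31 + 30 + 31 + 30 + 31 + 31 + 30 + 31 + 30 + 31 + 31 + 28 + 31 + 30 + 31 + 30 + 31 + 31 + 19 = 1268.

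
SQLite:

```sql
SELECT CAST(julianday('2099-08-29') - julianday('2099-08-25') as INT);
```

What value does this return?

Both dates are in August 2099: 29 − 25 = 4.

4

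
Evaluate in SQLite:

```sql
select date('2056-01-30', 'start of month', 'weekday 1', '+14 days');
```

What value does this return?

2056-01-17

`start of month` rewinds 2056-01-30 to 2056-01-01.
`weekday 1` advances to the next Monday; 2056-01-01 is a Saturday, so it moves forward to 2056-01-03.
Advancing 14 more days within January lands on 2056-01-17.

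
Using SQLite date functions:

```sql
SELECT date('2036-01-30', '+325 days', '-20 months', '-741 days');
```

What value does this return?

Applying '+325 days' to 2036-01-30: counting 325 days forward gives 2036-12-20.
Adding -20 months to 2036-12-20 gives 2035-04-20.
Applying '-741 days' to 2035-04-20: counting 741 days back gives 2033-04-09.

2033-04-09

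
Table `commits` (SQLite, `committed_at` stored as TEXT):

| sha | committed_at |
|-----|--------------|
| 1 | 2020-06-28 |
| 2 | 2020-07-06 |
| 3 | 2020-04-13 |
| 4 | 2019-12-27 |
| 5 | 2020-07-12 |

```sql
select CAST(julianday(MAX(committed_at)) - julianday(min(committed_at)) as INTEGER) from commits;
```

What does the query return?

198

MIN = 2019-12-27, MAX = 2020-07-12.
4 days remain in December 2019 after the 27th (31 − 27).
Full months from January 2020 through June 2020 contribute their day counts.
Then 12 days into July 2020.
Total: 4 + 31 + 29 + 31 + 30 + 31 + 30 + 12 = 198.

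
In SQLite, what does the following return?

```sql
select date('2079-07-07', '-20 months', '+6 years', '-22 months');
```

Adding -20 months to 2079-07-07 gives 2077-11-07.
Adding +6 years to 2077-11-07 gives 2083-11-07.
Adding -22 months to 2083-11-07 gives 2082-01-07.

2082-01-07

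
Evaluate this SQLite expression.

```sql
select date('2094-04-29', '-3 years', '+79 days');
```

Adding -3 years to 2094-04-29 gives 2091-04-29.
Applying '+79 days' to 2091-04-29: counting 79 days forward gives 2091-07-17.

2091-07-17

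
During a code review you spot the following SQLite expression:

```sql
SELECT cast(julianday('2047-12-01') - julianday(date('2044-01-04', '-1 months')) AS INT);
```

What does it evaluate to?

Adding -1 month to 2044-01-04 gives 2043-12-04.
27 days remain in December 2043 after the 4th (31 − 4).
Full months from January 2044 through November 2047 contribute their day counts.
Then 1 day into December 2047.
Total: 27 + 31 + 29 + 31 + 30 + 31 + 30 + 31 + 31 + 30 + 31 + 30 + 31 + 31 + 28 + 31 + 30 + 31 + 30 + 31 + 31 + 30 + 31 + 30 + 31 + 31 + 28 + 31 + 30 + 31 + 30 + 31 + 31 + 30 + 31 + 30 + 31 + 31 + 28 + 31 + 30 + 31 + 30 + 31 + 31 + 30 + 31 + 30 + 1 = 1458.

1458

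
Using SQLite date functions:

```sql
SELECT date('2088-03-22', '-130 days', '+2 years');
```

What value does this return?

2089-11-13

Applying '-130 days' to 2088-03-22: counting 130 days back gives 2087-11-13.
Adding +2 years to 2087-11-13 gives 2089-11-13.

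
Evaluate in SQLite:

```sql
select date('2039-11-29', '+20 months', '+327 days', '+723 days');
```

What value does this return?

Adding +20 months to 2039-11-29 gives 2041-07-29.
Applying '+327 days' to 2041-07-29: counting 327 days forward gives 2042-06-21.
Applying '+723 days' to 2042-06-21: counting 723 days forward gives 2044-06-13.

2044-06-13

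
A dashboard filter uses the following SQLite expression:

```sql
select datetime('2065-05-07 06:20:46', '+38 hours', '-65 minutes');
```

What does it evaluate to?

2065-05-08 19:15:46

+38 hours from 2065-05-07 06:20:46 is 2065-05-08 20:20:46 (crosses midnight).
65 minutes = 1h 5m; -65 minutes from 2065-05-08 20:20:46 is 2065-05-08 19:15:46.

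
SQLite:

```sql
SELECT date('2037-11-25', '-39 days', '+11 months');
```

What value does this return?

2038-09-17

Going back 25 days from 2037-11-25 reaches 2037-10-31 (last day of October, 31 days).
Going back 14 days within October lands on 2037-10-17.
Adding +11 months to 2037-10-17 gives 2038-09-17.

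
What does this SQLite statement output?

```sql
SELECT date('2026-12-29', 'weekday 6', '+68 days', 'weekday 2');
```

2027-03-16

`weekday 6` advances to the next Saturday; 2026-12-29 is a Tuesday, so it moves forward to 2027-01-02.
Applying '+68 days' to 2027-01-02: counting 68 days forward gives 2027-03-11.
`weekday 2` advances to the next Tuesday; 2027-03-11 is a Thursday, so it moves forward to 2027-03-16.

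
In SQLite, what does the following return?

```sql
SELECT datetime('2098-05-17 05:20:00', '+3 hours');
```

2098-05-17 08:20:00

+3 hours from 2098-05-17 05:20:00 is 2098-05-17 08:20:00.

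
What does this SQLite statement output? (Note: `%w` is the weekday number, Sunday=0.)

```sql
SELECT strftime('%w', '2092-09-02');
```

2092-09-02 is a Tuesday; with Sunday=0 that is 2.

2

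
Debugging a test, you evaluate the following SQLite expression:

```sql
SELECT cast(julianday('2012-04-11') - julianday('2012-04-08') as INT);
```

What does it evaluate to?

3

Both dates are in April 2012: 11 − 8 = 3.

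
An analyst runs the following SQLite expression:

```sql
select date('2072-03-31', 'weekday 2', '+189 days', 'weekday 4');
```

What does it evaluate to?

2072-10-13

`weekday 2` advances to the next Tuesday; 2072-03-31 is a Thursday, so it moves forward to 2072-04-05.
Applying '+189 days' to 2072-04-05: counting 189 days forward gives 2072-10-11.
`weekday 4` advances to the next Thursday; 2072-10-11 is a Tuesday, so it moves forward to 2072-10-13.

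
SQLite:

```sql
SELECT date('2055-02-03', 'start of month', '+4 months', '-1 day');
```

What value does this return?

`start of month` rewinds 2055-02-03 to 2055-02-01.
Adding +4 months to 2055-02-01 gives 2055-06-01.
Going back 1 day from 2055-06-01 reaches 2055-05-31 (last day of May, 31 days).

2055-05-31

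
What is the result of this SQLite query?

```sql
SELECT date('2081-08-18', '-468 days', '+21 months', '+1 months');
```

Applying '-468 days' to 2081-08-18: counting 468 days back gives 2080-05-07.
Adding +21 months to 2080-05-07 gives 2082-02-07.
Adding +1 month to 2082-02-07 gives 2082-03-07.

2082-03-07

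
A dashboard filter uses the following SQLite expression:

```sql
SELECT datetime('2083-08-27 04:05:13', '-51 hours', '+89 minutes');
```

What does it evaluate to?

2083-08-25 02:34:13

-51 hours from 2083-08-27 04:05:13 is 2083-08-25 01:05:13 (crosses midnight).
89 minutes = 1h 29m; +89 minutes from 2083-08-25 01:05:13 is 2083-08-25 02:34:13.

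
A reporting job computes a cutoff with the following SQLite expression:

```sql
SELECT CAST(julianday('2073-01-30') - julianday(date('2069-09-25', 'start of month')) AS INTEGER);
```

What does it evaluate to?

`start of month` rewinds 2069-09-25 to 2069-09-01.
29 days remain in September 2069 after the 1st (30 − 1).
Full months from October 2069 through December 2072 contribute their day counts.
Then 30 days into January 2073.
Total: 29 + 31 + 30 + 31 + 31 + 28 + 31 + 30 + 31 + 30 + 31 + 31 + 30 + 31 + 30 + 31 + 31 + 28 + 31 + 30 + 31 + 30 + 31 + 31 + 30 + 31 + 30 + 31 + 31 + 29 + 31 + 30 + 31 + 30 + 31 + 31 + 30 + 31 + 30 + 31 + 30 = 1247.

1247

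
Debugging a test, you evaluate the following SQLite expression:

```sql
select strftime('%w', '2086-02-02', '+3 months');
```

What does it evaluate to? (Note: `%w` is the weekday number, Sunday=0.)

First apply '+3 months': 2086-02-02 → 2086-05-02.
2086-05-02 is a Thursday; with Sunday=0 that is 4.

4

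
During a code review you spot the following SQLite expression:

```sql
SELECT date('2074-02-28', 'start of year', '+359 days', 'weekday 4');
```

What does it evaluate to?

`start of year` rewinds 2074-02-28 to 2074-01-01.
Applying '+359 days' to 2074-01-01: counting 359 days forward gives 2074-12-26.
`weekday 4` advances to the next Thursday; 2074-12-26 is a Wednesday, so it moves forward to 2074-12-27.

2074-12-27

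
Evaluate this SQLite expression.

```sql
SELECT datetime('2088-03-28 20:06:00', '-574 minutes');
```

574 minutes = 9h 34m; -574 minutes from 2088-03-28 20:06:00 is 2088-03-28 10:32:00.

2088-03-28 10:32:00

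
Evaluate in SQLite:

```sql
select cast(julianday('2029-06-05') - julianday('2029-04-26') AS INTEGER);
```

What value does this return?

40

4 days remain in April 2029 after the 26th (30 − 26).
May 2029: 31 days.
Then 5 days into June 2029.
Total: 4 + 31 + 5 = 40.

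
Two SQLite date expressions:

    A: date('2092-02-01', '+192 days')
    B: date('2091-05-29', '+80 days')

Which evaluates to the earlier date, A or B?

A = 2092-08-11.
B = 2091-08-17.
B is earlier.

B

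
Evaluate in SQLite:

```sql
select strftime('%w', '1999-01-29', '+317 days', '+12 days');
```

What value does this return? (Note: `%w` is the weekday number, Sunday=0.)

First apply '+317 days', '+12 days': 1999-01-29 → 1999-12-24.
1999-12-24 is a Friday; with Sunday=0 that is 5.

5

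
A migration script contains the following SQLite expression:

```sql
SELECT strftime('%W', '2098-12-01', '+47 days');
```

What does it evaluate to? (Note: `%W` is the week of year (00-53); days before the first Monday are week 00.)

First apply '+47 days': 2098-12-01 → 2099-01-17.
2099-01-17 is a Saturday. SQLite's %W counts Mondays since the year started; the result is 02.

02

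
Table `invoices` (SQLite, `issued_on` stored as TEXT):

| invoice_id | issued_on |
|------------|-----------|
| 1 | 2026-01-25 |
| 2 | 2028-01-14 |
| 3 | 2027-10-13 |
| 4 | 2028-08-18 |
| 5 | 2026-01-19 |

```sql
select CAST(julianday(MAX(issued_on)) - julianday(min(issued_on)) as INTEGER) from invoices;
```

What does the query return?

MIN = 2026-01-19, MAX = 2028-08-18.
12 days remain in January 2026 after the 19th (31 − 19).
Full months from February 2026 through July 2028 contribute their day counts.
Then 18 days into August 2028.
Total: 12 + 28 + 31 + 30 + 31 + 30 + 31 + 31 + 30 + 31 + 30 + 31 + 31 + 28 + 31 + 30 + 31 + 30 + 31 + 31 + 30 + 31 + 30 + 31 + 31 + 29 + 31 + 30 + 31 + 30 + 31 + 18 = 942.

942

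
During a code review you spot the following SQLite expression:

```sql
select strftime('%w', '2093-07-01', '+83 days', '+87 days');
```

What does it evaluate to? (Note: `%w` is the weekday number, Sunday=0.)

5

First apply '+83 days', '+87 days': 2093-07-01 → 2093-12-18.
2093-12-18 is a Friday; with Sunday=0 that is 5.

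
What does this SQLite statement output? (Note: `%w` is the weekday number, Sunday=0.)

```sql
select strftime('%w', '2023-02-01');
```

2023-02-01 is a Wednesday; with Sunday=0 that is 3.

3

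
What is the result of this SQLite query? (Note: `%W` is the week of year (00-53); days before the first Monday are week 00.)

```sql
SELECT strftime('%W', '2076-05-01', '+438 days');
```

28

First apply '+438 days': 2076-05-01 → 2077-07-13.
2077-07-13 is a Tuesday. SQLite's %W counts Mondays since the year started; the result is 28.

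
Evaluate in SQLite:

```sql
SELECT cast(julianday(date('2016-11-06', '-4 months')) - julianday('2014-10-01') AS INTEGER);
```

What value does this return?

Adding -4 months to 2016-11-06 gives 2016-07-06.
30 days remain in October 2014 after the 1st (31 − 1).
Full months from November 2014 through June 2016 contribute their day counts.
Then 6 days into July 2016.
Total: 30 + 30 + 31 + 31 + 28 + 31 + 30 + 31 + 30 + 31 + 31 + 30 + 31 + 30 + 31 + 31 + 29 + 31 + 30 + 31 + 30 + 6 = 644.

644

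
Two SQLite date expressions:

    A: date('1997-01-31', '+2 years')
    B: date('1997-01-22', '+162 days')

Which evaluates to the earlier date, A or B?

B

A = 1999-01-31.
B = 1997-07-03.
B is earlier.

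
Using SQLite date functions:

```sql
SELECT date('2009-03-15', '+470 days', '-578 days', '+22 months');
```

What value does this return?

2010-09-27

Applying '+470 days' to 2009-03-15: counting 470 days forward gives 2010-06-28.
Applying '-578 days' to 2010-06-28: counting 578 days back gives 2008-11-27.
Adding +22 months to 2008-11-27 gives 2010-09-27.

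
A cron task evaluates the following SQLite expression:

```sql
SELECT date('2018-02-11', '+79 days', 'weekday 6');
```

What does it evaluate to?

2018-05-05

Applying '+79 days' to 2018-02-11: counting 79 days forward gives 2018-05-01.
`weekday 6` advances to the next Saturday; 2018-05-01 is a Tuesday, so it moves forward to 2018-05-05.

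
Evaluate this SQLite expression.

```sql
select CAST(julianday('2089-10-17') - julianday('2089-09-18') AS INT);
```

12 days remain in September 2089 after the 18th (30 − 18).
Then 17 days into October 2089.
Total: 12 + 17 = 29.

29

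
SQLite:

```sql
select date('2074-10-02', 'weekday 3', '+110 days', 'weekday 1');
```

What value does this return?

2075-01-21

`weekday 3` advances to the next Wednesday; 2074-10-02 is a Tuesday, so it moves forward to 2074-10-03.
Applying '+110 days' to 2074-10-03: counting 110 days forward gives 2075-01-21.
`weekday 1` advances to the next Monday; 2075-01-21 is already a Monday, so it stays at 2075-01-21.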